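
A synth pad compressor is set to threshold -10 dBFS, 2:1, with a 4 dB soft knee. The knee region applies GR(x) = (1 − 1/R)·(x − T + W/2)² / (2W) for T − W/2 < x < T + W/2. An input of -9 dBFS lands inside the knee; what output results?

-9.5625 dBFS

x − T + W/2 = -9 − (-10) + 2 = 3.
GR = (1 − 1/2) × 3² / 8 = 0.5 × 9 / 8 = 0.5625 dB.
Output = -9 − 0.5625 = -9.5625 dBFS.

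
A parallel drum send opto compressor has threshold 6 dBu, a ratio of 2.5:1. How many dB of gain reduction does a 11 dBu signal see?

11 dBu exceeds the threshold by 5 dB.
After 2.5:1 compression the overshoot becomes 5/2.5 = 2 dB.
So the signal is attenuated by 5 − 2 = 3 dB.

3 dB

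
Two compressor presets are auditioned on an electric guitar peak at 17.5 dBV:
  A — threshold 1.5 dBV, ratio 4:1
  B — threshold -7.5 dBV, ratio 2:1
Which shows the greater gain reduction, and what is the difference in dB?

B, by 0.5 dB

A: overshoot 16 dB → output overshoot 4 dB → GR 12 dB.
B: overshoot 25 dB → output overshoot 12.5 dB → GR 12.5 dB.
Difference: 0.5 dB in favour of B.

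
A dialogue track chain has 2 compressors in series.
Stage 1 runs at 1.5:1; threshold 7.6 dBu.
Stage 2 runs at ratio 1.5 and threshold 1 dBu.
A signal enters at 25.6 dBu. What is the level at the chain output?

13.4 dBu

Stage 1: 25.6 dBu is 18 dB over 7.6 dBu; at 1.5:1 that becomes 12 dB over, giving 19.6 dBu.
Stage 2: overshoot 18.6 dB → 18.6/1.5 = 12.4 dB → 13.4 dBu.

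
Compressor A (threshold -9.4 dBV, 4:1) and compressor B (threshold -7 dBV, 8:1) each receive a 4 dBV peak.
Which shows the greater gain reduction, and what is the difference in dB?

A: overshoot 13.4 dB → output overshoot 3.35 dB → GR 10.05 dB.
B: overshoot 11 dB → output overshoot 1.375 dB → GR 9.625 dB.
A reduces 0.425 dB more.

A, by 0.425 dB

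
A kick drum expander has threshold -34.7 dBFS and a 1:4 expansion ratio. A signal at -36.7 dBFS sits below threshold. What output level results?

Below threshold, a 1:4 expander applies gain = (4−1)×(T − x) of attenuation.
(4−1) × 2 = 6 dB, so output = -36.7 − 6 = -42.7 dBFS.

-42.7 dBFS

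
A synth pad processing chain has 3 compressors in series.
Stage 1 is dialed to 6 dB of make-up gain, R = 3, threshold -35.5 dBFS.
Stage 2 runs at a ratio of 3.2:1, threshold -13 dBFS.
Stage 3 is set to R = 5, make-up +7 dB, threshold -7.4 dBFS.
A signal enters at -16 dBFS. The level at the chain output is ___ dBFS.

-16 dBFS

Stage 1: -16 dBFS is 19.5 dB over -35.5 dBFS; at 3:1 that becomes 6.5 dB over, giving -29 dBFS; +6 dB make-up → -23 dBFS.
Stage 2: -23 dBFS is at or below the -13 dBFS threshold — no compression; output -23 dBFS.
Stage 3: -23 dBFS is at or below the -7.4 dBFS threshold — no compression; make-up brings it to -16 dBFS.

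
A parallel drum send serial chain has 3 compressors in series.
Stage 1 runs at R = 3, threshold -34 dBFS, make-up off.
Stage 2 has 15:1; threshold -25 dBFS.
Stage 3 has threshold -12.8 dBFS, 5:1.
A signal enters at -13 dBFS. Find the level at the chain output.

-27 dBFS

Stage 1: 21 dB above -34 dBFS, reduced 3:1 to 7 dB above → -27 dBFS.
Stage 2: below threshold (-27 ≤ -25); passes unchanged; output -27 dBFS.
Stage 3: below threshold (-27 ≤ -12.8); passes unchanged; output -27 dBFS.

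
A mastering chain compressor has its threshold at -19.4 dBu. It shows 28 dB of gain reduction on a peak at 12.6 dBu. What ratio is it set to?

Input overshoot = 12.6 − (-19.4) = 32 dB.
Output overshoot = 32 − 28 = 4 dB.
Ratio = input overshoot / output overshoot = 32 / 4 = 8.

8:1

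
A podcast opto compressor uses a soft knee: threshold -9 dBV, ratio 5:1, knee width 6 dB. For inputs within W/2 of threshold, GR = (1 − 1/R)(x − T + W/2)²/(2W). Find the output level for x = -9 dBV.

-9.6 dBV

x − T + W/2 = -9 − (-9) + 3 = 3.
GR = (1 − 1/5) × 3² / 12 = 0.8 × 9 / 12 = 0.6 dB.
Output = -9 − 0.6 = -9.6 dBV.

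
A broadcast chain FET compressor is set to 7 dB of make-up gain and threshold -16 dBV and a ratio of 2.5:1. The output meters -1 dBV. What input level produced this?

4 dBV

Before make-up, the level was -1 − 7 = -8 dBV.
Post-compression overshoot = -8 − (-16) = 8 dB.
Before 2.5:1 compression the overshoot was 8 × 2.5 = 20 dB, so input = -16 + 20 = 4 dBV.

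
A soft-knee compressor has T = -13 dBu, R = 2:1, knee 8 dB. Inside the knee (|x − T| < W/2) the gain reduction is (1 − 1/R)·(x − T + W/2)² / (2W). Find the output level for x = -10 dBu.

x − T + W/2 = -10 − (-13) + 4 = 7.
GR = (1 − 1/2) × 7² / 16 = 0.5 × 49 / 16 = 1.53125 dB.
Output = -10 − 1.53125 = -11.53125 dBu.

-11.53125 dBu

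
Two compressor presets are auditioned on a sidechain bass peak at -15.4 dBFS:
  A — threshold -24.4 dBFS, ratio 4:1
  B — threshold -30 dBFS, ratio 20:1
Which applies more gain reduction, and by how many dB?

A: 9 dB over, compressed to 2.25 dB over, so 6.75 dB of GR.
B: 14.6 dB over, compressed to 0.73 dB over, so 13.87 dB of GR.
B applies 7.12 dB more gain reduction.

B, by 7.12 dB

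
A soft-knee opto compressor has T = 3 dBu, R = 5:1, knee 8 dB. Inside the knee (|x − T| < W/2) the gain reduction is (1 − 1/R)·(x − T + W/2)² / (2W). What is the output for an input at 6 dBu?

x − T + W/2 = 6 − 3 + 4 = 7.
GR = (1 − 1/5) × 7² / 16 = 0.8 × 49 / 16 = 2.45 dB.
Output = 6 − 2.45 = 3.55 dBu.

3.55 dBu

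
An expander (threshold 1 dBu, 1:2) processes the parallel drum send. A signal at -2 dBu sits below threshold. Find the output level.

Undershoot = 1 − (-2) = 3 dB.
At 1:2, that expands to 6 dB under threshold.
Output = 1 − 6 = -5 dBu.

-5 dBu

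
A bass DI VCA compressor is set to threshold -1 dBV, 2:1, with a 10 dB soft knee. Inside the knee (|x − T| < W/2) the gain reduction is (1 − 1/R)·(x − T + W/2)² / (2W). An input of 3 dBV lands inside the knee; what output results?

0.975 dBV

x − T + W/2 = 3 − (-1) + 5 = 9.
GR = (1 − 1/2) × 9² / 20 = 0.5 × 81 / 20 = 2.025 dB.
Output = 3 − 2.025 = 0.975 dBV.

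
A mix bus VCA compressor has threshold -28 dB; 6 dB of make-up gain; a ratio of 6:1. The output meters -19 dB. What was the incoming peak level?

-10 dB

Remove make-up: -19 − 6 = -25 dB.
Post-compression overshoot = -25 − (-28) = 3 dB.
Input overshoot = R × output overshoot = 18 dB → input = -28 + 18 = -10 dB.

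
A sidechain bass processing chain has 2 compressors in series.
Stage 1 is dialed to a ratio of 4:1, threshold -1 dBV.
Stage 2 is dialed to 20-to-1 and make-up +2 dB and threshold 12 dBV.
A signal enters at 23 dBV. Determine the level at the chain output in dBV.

7 dBV

Stage 1: 23 dBV is 24 dB over -1 dBV; at 4:1 that becomes 6 dB over, giving 5 dBV.
Stage 2: below threshold (5 ≤ 12); passes unchanged; make-up brings it to 7 dBV.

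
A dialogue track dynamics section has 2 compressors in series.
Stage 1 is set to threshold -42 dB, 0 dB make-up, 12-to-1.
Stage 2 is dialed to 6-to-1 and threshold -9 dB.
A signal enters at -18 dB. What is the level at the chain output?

-40 dB

Stage 1: overshoot 24 dB → 24/12 = 2 dB → -40 dB.
Stage 2: below threshold (-40 ≤ -9); passes unchanged; output -40 dB.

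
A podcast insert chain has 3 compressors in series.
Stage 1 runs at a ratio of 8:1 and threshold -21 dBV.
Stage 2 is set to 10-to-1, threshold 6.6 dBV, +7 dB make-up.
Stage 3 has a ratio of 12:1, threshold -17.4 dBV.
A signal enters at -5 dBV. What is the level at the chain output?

-16.95 dBV

Stage 1: -5 dBV is 16 dB over -21 dBV; at 8:1 that becomes 2 dB over, giving -19 dBV.
Stage 2: -19 dBV is at or below the 6.6 dBV threshold — no compression; make-up brings it to -12 dBV.
Stage 3: -12 dBV is 5.4 dB over -17.4 dBV; at 12:1 that becomes 0.45 dB over, giving -16.95 dBV.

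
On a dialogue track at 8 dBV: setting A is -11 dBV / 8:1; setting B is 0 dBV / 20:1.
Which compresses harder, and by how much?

A, by 9.025 dB

A: GR = 19 − 19/8 = 16.625 dB.
B: GR = 8 − 8/20 = 7.6 dB.
Difference: 9.025 dB in favour of A.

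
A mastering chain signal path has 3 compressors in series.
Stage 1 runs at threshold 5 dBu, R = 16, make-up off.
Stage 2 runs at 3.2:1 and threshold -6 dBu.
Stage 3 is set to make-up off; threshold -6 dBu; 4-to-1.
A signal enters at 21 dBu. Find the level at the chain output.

Stage 1: 21 dBu is 16 dB over 5 dBu; at 16:1 that becomes 1 dB over, giving 6 dBu.
Stage 2: overshoot 12 dB → 12/3.2 = 3.75 dB → -2.25 dBu.
Stage 3: 3.75 dB above -6 dBu, reduced 4:1 to 0.9375 dB above → -5.0625 dBu.

-5.0625 dBu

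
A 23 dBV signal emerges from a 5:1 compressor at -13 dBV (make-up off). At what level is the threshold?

-22 dBV

Input is 45 dB above T (since output overshoot × R = input overshoot: (-13 − T)·5 = 23 − T gives T = -22 dBV).
Check: -22 + (23 − (-22))/5 = -22 + 9 = -13 dBV. ✓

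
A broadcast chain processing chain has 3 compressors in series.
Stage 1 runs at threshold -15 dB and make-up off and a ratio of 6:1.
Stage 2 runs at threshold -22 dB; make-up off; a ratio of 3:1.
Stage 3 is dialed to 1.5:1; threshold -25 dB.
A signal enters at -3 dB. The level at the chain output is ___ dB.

-21 dB

Stage 1: -3 dB is 12 dB over -15 dB; at 6:1 that becomes 2 dB over, giving -13 dB.
Stage 2: 9 dB above -22 dB, reduced 3:1 to 3 dB above → -19 dB.
Stage 3: 6 dB above -25 dB, reduced 1.5:1 to 4 dB above → -21 dB.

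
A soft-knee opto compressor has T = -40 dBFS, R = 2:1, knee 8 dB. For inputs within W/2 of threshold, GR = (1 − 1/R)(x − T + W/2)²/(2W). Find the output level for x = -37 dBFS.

x − T + W/2 = -37 − (-40) + 4 = 7.
GR = (1 − 1/2) × 7² / 16 = 0.5 × 49 / 16 = 1.53125 dB.
Output = -37 − 1.53125 = -38.53125 dBFS.

-38.53125 dBFS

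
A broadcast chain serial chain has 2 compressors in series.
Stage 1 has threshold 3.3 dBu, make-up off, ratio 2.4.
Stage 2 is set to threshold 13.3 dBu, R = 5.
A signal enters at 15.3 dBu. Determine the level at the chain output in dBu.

8.3 dBu

Stage 1: 12 dB above 3.3 dBu, reduced 2.4:1 to 5 dB above → 8.3 dBu.
Stage 2: below threshold (8.3 ≤ 13.3); passes unchanged; output 8.3 dBu.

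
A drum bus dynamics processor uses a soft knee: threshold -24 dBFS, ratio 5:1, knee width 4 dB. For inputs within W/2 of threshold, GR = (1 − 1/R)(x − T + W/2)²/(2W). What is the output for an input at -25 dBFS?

-25.1 dBFS

x − T + W/2 = -25 − (-24) + 2 = 1.
GR = (1 − 1/5) × 1² / 8 = 0.8 × 1 / 8 = 0.1 dB.
Output = -25 − 0.1 = -25.1 dBFS.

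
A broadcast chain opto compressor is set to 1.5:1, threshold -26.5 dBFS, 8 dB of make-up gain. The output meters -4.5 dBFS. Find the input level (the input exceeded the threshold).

-5.5 dBFS

Remove make-up: -4.5 − 8 = -12.5 dBFS.
The compressed level sits -12.5 − (-26.5) = 14 dB over threshold.
Before 1.5:1 compression the overshoot was 14 × 1.5 = 21 dB, so input = -26.5 + 21 = -5.5 dBFS.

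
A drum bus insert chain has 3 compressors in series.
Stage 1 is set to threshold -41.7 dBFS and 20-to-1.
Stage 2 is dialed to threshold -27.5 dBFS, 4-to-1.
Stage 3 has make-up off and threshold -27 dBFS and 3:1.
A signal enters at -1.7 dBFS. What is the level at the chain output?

-39.7 dBFS

Stage 1: 40 dB above -41.7 dBFS, reduced 20:1 to 2 dB above → -39.7 dBFS.
Stage 2: -39.7 dBFS is at or below the -27.5 dBFS threshold — no compression; output -39.7 dBFS.
Stage 3: -39.7 dBFS is at or below the -27 dBFS threshold — no compression; output -39.7 dBFS.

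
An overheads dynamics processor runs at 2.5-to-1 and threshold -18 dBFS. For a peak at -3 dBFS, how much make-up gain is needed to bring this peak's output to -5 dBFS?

Without make-up, output = threshold + overshoot/2.5 = -18 + 6 = -12 dBFS.
Gap to target: 7 dB.

7 dB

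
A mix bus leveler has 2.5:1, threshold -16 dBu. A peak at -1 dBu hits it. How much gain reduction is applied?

9 dB

The signal is 15 dB above threshold.
A 2.5:1 ratio leaves 6 dB of that excess.
GR = overshoot in − overshoot out = 15 − 6 = 9 dB.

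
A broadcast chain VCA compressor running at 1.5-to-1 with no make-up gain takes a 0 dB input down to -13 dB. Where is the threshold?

Input is 39 dB above T (since output overshoot × R = input overshoot: (-13 − T)·1.5 = 0 − T gives T = -39 dB).
Check: -39 + (0 − (-39))/1.5 = -39 + 26 = -13 dB. ✓

-39 dB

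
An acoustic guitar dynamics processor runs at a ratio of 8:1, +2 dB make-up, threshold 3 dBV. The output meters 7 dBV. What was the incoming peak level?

19 dBV

Before make-up, the level was 7 − 2 = 5 dBV.
Post-compression overshoot = 5 − 3 = 2 dB.
Before 8:1 compression the overshoot was 2 × 8 = 16 dB, so input = 3 + 16 = 19 dBV.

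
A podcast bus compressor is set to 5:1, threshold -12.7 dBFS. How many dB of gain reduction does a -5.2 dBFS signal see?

-5.2 dBFS exceeds the threshold by 7.5 dB.
A 5:1 ratio leaves 1.5 dB of that excess.
Gain reduction = 7.5 − 1.5 = 6 dB.

6 dB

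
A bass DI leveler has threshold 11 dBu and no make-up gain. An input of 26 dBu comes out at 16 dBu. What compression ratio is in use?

Input overshoot = 26 − 11 = 15 dB; output overshoot = 16 − 11 = 5 dB.
Ratio = 15 / 5 = 3.

3:1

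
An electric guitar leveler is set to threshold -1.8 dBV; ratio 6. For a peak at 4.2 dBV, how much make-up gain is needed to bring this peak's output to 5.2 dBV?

6 dB

Overshoot 6 dB → 6/6 = 1 dB after compression, so the compressed level is -1.8 + 1 = -0.8 dBV.
Make-up = target − compressed = 5.2 − (-0.8) = 6 dB.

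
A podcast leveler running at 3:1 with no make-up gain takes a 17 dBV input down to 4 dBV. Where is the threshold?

Let T be the threshold. Output overshoot = (input overshoot)/R, so 4 − T = (17 − T)/3.
3·(4 − T) = 17 − T → 2·T = 12 − 17 = -5.
T = -5/2 = -2.5 dBV.

-2.5 dBV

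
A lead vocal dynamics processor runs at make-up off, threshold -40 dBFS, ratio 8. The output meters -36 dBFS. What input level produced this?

-8 dBFS

That's 4 dB above the -40 dBFS threshold.
Input overshoot = R × output overshoot = 32 dB → input = -40 + 32 = -8 dBFS.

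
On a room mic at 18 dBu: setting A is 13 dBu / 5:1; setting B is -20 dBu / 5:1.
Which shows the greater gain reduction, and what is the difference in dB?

A: GR = 5 − 5/5 = 4 dB.
B: GR = 38 − 38/5 = 30.4 dB.
B reduces 26.4 dB more.

B, by 26.4 dB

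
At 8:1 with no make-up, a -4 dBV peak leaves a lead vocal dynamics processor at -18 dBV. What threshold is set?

-20 dBV

Input is 16 dB above T (since output overshoot × R = input overshoot: (-18 − T)·8 = -4 − T gives T = -20 dBV).
Check: -20 + (-4 − (-20))/8 = -20 + 2 = -18 dBV. ✓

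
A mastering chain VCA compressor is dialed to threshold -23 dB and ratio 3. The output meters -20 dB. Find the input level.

-14 dB

That's 3 dB above the -23 dB threshold.
Before 3:1 compression the overshoot was 3 × 3 = 9 dB, so input = -23 + 9 = -14 dB.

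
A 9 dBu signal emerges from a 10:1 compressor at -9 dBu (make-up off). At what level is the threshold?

Let T be the threshold. Output overshoot = (input overshoot)/R, so -9 − T = (9 − T)/10.
10·(-9 − T) = 9 − T → 9·T = -90 − 9 = -99.
T = -99/9 = -11 dBu.

-11 dBu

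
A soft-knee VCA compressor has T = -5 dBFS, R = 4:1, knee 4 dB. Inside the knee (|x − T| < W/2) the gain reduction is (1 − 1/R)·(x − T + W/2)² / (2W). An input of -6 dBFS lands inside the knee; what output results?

-6.09375 dBFS

x − T + W/2 = -6 − (-5) + 2 = 1.
GR = (1 − 1/4) × 1² / 8 = 0.75 × 1 / 8 = 0.09375 dB.
Output = -6 − 0.09375 = -6.09375 dBFS.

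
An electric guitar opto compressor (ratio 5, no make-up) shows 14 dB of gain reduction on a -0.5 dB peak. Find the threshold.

Input is 17.5 dB above T (since output overshoot × R = input overshoot: (-14.5 − T)·5 = -0.5 − T gives T = -18 dB).
Check: -18 + (-0.5 − (-18))/5 = -18 + 3.5 = -14.5 dB. ✓

-18 dB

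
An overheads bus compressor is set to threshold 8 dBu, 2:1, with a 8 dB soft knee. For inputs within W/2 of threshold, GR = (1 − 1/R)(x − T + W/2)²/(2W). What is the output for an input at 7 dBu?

6.71875 dBu

x − T + W/2 = 7 − 8 + 4 = 3.
GR = (1 − 1/2) × 3² / 16 = 0.5 × 9 / 16 = 0.28125 dB.
Output = 7 − 0.28125 = 6.71875 dBu.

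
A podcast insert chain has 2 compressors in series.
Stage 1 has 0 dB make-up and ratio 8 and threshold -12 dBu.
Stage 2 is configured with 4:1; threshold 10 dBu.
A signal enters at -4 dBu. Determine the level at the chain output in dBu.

-11 dBu

Stage 1: 8 dB above -12 dBu, reduced 8:1 to 1 dB above → -11 dBu.
Stage 2: -11 dBu ≤ 10 dBu, so stage 2 doesn't engage; output -11 dBu.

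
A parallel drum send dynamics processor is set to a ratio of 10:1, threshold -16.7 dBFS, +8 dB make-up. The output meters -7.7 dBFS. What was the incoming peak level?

Stripping the +8 dB make-up gives -15.7 dBFS at the gain stage.
Post-compression overshoot = -15.7 − (-16.7) = 1 dB.
Before 10:1 compression the overshoot was 1 × 10 = 10 dB, so input = -16.7 + 10 = -6.7 dBFS.

-6.7 dBFS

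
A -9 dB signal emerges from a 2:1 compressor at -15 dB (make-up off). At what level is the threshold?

Input is 12 dB above T (since output overshoot × R = input overshoot: (-15 − T)·2 = -9 − T gives T = -21 dB).
Check: -21 + (-9 − (-21))/2 = -21 + 6 = -15 dB. ✓

-21 dB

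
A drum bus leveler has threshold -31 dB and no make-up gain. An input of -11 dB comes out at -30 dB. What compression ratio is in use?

Input overshoot = -11 − (-31) = 20 dB; output overshoot = -30 − (-31) = 1 dB.
Ratio = 20 / 1 = 20.

20:1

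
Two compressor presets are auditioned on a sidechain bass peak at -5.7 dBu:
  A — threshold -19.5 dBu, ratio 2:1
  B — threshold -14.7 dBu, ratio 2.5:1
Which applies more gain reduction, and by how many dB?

A, by 1.5 dB

A: overshoot 13.8 dB → output overshoot 6.9 dB → GR 6.9 dB.
B: overshoot 9 dB → output overshoot 3.6 dB → GR 5.4 dB.
A reduces 1.5 dB more.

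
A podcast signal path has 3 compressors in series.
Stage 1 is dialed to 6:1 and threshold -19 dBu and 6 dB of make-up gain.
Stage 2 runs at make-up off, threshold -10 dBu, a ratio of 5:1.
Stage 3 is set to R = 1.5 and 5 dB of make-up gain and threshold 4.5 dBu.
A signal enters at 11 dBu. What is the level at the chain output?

-4.6 dBu

Stage 1: 11 dBu is 30 dB over -19 dBu; at 6:1 that becomes 5 dB over, giving -14 dBu; +6 dB make-up → -8 dBu.
Stage 2: -8 dBu is 2 dB over -10 dBu; at 5:1 that becomes 0.4 dB over, giving -9.6 dBu.
Stage 3: -9.6 dBu ≤ 4.5 dBu, so stage 3 doesn't engage; make-up brings it to -4.6 dBu.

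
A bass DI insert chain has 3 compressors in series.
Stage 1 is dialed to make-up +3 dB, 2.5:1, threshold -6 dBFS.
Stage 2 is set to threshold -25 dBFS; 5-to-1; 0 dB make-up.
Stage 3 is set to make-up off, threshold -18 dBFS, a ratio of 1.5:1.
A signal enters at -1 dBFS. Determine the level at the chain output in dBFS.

Stage 1: -1 dBFS is 5 dB over -6 dBFS; at 2.5:1 that becomes 2 dB over, giving -4 dBFS; +3 dB make-up → -1 dBFS.
Stage 2: overshoot 24 dB → 24/5 = 4.8 dB → -20.2 dBFS.
Stage 3: -20.2 dBFS is at or below the -18 dBFS threshold — no compression; output -20.2 dBFS.

-20.2 dBFS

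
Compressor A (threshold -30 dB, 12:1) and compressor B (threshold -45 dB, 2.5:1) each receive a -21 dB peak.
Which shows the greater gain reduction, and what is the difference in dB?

B, by 6.15 dB

A: overshoot 9 dB → output overshoot 0.75 dB → GR 8.25 dB.
B: overshoot 24 dB → output overshoot 9.6 dB → GR 14.4 dB.
B reduces 6.15 dB more.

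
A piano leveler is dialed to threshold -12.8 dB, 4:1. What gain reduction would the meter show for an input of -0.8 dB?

-0.8 dB exceeds the threshold by 12 dB.
After 4:1 compression the overshoot becomes 12/4 = 3 dB.
So the signal is attenuated by 12 − 3 = 9 dB.

9 dB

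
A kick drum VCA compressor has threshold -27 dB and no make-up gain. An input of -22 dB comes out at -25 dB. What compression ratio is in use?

2.5:1

Input overshoot = -22 − (-27) = 5 dB; output overshoot = -25 − (-27) = 2 dB.
Ratio = 5 / 2 = 2.5.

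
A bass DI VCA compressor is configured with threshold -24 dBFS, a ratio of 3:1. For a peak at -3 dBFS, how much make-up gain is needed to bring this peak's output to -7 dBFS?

The peak compresses to -24 + 21/3 = -17 dBFS.
To reach -7 dBFS requires -7 − (-17) = 10 dB of make-up.

10 dB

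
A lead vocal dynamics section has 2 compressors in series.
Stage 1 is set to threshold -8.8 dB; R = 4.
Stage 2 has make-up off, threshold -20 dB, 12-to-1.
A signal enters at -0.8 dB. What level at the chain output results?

-18.9 dB

Stage 1: -0.8 dB is 8 dB over -8.8 dB; at 4:1 that becomes 2 dB over, giving -6.8 dB.
Stage 2: 13.2 dB above -20 dB, reduced 12:1 to 1.1 dB above → -18.9 dB.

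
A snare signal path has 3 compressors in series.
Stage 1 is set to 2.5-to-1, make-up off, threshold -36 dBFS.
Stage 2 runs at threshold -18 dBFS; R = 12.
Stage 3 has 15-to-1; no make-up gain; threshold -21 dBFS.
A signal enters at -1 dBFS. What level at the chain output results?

-22 dBFS

Stage 1: -1 dBFS is 35 dB over -36 dBFS; at 2.5:1 that becomes 14 dB over, giving -22 dBFS.
Stage 2: -22 dBFS ≤ -18 dBFS, so stage 2 doesn't engage; output -22 dBFS.
Stage 3: -22 dBFS ≤ -21 dBFS, so stage 3 doesn't engage; output -22 dBFS.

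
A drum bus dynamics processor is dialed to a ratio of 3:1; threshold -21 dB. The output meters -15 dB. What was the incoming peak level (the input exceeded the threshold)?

Post-compression overshoot = -15 − (-21) = 6 dB.
Undo the ratio: input overshoot = 6 × 3 = 18 dB, giving input = -3 dB.

-3 dB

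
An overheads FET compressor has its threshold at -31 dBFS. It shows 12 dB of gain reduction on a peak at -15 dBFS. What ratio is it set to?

4:1

Input overshoot = -15 − (-31) = 16 dB.
Output overshoot = 16 − 12 = 4 dB.
Ratio = input overshoot / output overshoot = 16 / 4 = 4.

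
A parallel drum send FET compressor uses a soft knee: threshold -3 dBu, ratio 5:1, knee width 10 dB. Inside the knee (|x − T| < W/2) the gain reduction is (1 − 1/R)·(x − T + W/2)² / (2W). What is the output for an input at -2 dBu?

x − T + W/2 = -2 − (-3) + 5 = 6.
GR = (1 − 1/5) × 6² / 20 = 0.8 × 36 / 20 = 1.44 dB.
Output = -2 − 1.44 = -3.44 dBu.

-3.44 dBu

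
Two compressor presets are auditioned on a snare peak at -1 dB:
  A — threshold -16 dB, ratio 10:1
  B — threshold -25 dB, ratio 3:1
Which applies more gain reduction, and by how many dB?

A: 15 dB over, compressed to 1.5 dB over, so 13.5 dB of GR.
B: 24 dB over, compressed to 8 dB over, so 16 dB of GR.
B reduces 2.5 dB more.

B, by 2.5 dB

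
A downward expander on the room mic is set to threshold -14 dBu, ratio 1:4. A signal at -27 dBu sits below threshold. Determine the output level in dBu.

-66 dBu

Below threshold, a 1:4 expander applies gain = (4−1)×(T − x) of attenuation.
(4−1) × 13 = 39 dB, so output = -27 − 39 = -66 dBu.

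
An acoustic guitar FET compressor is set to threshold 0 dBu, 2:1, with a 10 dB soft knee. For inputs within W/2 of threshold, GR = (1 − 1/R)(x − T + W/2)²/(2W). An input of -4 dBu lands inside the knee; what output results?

x − T + W/2 = -4 − 0 + 5 = 1.
GR = (1 − 1/2) × 1² / 20 = 0.5 × 1 / 20 = 0.025 dB.
Output = -4 − 0.025 = -4.025 dBu.

-4.025 dBu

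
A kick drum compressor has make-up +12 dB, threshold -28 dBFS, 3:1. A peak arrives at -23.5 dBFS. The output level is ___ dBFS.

-14.5 dBFS

The input is 4.5 dB above the -28 dBFS threshold.
At 3:1 the overshoot is divided by 3, leaving 1.5 dB above threshold.
So the level is -28 + 1.5 = -26.5 dBFS; make-up adds 12 dB, giving -14.5 dBFS.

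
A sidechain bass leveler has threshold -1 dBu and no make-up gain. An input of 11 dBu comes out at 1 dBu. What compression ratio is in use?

Input overshoot = 11 − (-1) = 12 dB; output overshoot = 1 − (-1) = 2 dB.
Ratio = 12 / 2 = 6.

6:1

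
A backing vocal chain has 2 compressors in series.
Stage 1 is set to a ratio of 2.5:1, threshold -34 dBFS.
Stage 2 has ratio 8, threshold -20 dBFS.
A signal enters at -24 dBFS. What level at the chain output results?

-30 dBFS

Stage 1: 10 dB above -34 dBFS, reduced 2.5:1 to 4 dB above → -30 dBFS.
Stage 2: below threshold (-30 ≤ -20); passes unchanged; output -30 dBFS.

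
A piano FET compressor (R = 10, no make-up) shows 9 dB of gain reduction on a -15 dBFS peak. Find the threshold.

-25 dBFS

Gain reduction = -15 − (-24) = 9 dB; output overshoot = GR / (R − 1) = 9 / 9 = 1 dB.
Threshold = output − output overshoot = -24 − 1 = -25 dBFS.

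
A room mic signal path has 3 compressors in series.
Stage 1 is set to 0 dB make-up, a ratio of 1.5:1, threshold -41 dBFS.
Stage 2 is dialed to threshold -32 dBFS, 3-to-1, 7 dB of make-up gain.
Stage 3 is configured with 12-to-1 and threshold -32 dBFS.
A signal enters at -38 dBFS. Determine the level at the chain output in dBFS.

-32 dBFS

Stage 1: overshoot 3 dB → 3/1.5 = 2 dB → -39 dBFS.
Stage 2: -39 dBFS ≤ -32 dBFS, so stage 2 doesn't engage; make-up brings it to -32 dBFS.
Stage 3: -32 dBFS ≤ -32 dBFS, so stage 3 doesn't engage; output -32 dBFS.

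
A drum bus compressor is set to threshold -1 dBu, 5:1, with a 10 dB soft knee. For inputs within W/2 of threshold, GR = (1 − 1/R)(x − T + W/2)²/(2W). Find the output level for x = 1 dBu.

-0.96 dBu

x − T + W/2 = 1 − (-1) + 5 = 7.
GR = (1 − 1/5) × 7² / 20 = 0.8 × 49 / 20 = 1.96 dB.
Output = 1 − 1.96 = -0.96 dBu.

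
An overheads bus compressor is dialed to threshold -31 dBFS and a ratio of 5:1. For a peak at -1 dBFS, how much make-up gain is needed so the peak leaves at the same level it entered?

24 dB

Overshoot 30 dB → 30/5 = 6 dB after compression, so the compressed level is -31 + 6 = -25 dBFS.
Make-up = target − compressed = -1 − (-25) = 24 dB.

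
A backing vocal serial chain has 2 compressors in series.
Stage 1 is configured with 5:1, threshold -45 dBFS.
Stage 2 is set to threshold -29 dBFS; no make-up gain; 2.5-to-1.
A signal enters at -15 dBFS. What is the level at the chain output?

Stage 1: -15 dBFS is 30 dB over -45 dBFS; at 5:1 that becomes 6 dB over, giving -39 dBFS.
Stage 2: below threshold (-39 ≤ -29); passes unchanged; output -39 dBFS.

-39 dBFS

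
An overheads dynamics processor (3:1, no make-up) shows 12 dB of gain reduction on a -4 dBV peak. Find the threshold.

-22 dBV

Gain reduction = -4 − (-16) = 12 dB; output overshoot = GR / (R − 1) = 12 / 2 = 6 dB.
Threshold = output − output overshoot = -16 − 6 = -22 dBV.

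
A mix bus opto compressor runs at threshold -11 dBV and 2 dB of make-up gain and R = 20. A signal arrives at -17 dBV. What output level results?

-15 dBV

-17 dBV is 6 dB below the -11 dBV threshold, so no gain reduction is applied.
Make-up gain adds 2 dB: -17 + 2 = -15 dBV.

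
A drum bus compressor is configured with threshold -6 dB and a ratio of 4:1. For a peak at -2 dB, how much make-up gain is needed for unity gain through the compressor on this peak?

3 dB

The peak compresses to -6 + 4/4 = -5 dB.
To reach -2 dB requires -2 − (-5) = 3 dB of make-up.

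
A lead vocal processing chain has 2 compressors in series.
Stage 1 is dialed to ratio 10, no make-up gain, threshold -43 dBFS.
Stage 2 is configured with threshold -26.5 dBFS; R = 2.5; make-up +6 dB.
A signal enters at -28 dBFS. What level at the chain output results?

-35.5 dBFS

Stage 1: -28 dBFS is 15 dB over -43 dBFS; at 10:1 that becomes 1.5 dB over, giving -41.5 dBFS.
Stage 2: -41.5 dBFS ≤ -26.5 dBFS, so stage 2 doesn't engage; make-up brings it to -35.5 dBFS.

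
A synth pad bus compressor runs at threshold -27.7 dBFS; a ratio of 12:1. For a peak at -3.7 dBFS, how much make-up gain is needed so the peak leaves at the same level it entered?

22 dB

Overshoot 24 dB → 24/12 = 2 dB after compression, so the compressed level is -27.7 + 2 = -25.7 dBFS.
Make-up = target − compressed = -3.7 − (-25.7) = 22 dB.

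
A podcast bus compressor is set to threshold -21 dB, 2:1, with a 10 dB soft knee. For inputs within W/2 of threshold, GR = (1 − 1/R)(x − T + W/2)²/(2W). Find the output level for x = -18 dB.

-19.6 dB

x − T + W/2 = -18 − (-21) + 5 = 8.
GR = (1 − 1/2) × 8² / 20 = 0.5 × 64 / 20 = 1.6 dB.
Output = -18 − 1.6 = -19.6 dB.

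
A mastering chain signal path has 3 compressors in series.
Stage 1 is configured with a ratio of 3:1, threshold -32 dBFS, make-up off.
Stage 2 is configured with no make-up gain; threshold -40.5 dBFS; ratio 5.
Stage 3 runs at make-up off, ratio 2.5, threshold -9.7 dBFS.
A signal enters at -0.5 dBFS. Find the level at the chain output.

Stage 1: overshoot 31.5 dB → 31.5/3 = 10.5 dB → -21.5 dBFS.
Stage 2: -21.5 dBFS is 19 dB over -40.5 dBFS; at 5:1 that becomes 3.8 dB over, giving -36.7 dBFS.
Stage 3: -36.7 dBFS ≤ -9.7 dBFS, so stage 3 doesn't engage; output -36.7 dBFS.

-36.7 dBFS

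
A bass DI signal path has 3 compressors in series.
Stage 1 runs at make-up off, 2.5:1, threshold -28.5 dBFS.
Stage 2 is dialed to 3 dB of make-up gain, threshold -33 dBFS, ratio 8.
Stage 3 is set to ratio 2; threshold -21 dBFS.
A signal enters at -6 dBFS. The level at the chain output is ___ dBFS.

-28.3125 dBFS

Stage 1: -6 dBFS is 22.5 dB over -28.5 dBFS; at 2.5:1 that becomes 9 dB over, giving -19.5 dBFS.
Stage 2: 13.5 dB above -33 dBFS, reduced 8:1 to 1.6875 dB above → -31.3125 dBFS; +3 dB make-up → -28.3125 dBFS.
Stage 3: below threshold (-28.3125 ≤ -21); passes unchanged; output -28.3125 dBFS.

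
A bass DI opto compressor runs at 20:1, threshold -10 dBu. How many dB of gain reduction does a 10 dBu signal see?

19 dB

Overshoot = 10 − (-10) = 20 dB.
A 20:1 ratio leaves 1 dB of that excess.
Gain reduction = 20 − 1 = 19 dB.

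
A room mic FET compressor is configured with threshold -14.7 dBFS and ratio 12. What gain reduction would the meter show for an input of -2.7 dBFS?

-2.7 dBFS exceeds the threshold by 12 dB.
After 12:1 compression the overshoot becomes 12/12 = 1 dB.
GR = overshoot in − overshoot out = 12 − 1 = 11 dB.

11 dB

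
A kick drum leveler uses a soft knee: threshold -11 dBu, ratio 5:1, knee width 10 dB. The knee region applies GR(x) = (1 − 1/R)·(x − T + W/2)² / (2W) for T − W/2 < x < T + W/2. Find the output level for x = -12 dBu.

-12.64 dBu

x − T + W/2 = -12 − (-11) + 5 = 4.
GR = (1 − 1/5) × 4² / 20 = 0.8 × 16 / 20 = 0.64 dB.
Output = -12 − 0.64 = -12.64 dBu.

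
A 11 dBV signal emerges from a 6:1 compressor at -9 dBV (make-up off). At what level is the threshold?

-13 dBV

Let T be the threshold. Output overshoot = (input overshoot)/R, so -9 − T = (11 − T)/6.
6·(-9 − T) = 11 − T → 5·T = -54 − 11 = -65.
T = -65/5 = -13 dBV.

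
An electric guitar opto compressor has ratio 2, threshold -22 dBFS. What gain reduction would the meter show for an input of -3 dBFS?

9.5 dB

Overshoot = -3 − (-22) = 19 dB.
At 2:1, output sits 19/2 = 9.5 dB above threshold.
Gain reduction = 19 − 9.5 = 9.5 dB.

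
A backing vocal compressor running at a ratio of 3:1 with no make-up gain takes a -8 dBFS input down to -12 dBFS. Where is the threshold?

Let T be the threshold. Output overshoot = (input overshoot)/R, so -12 − T = (-8 − T)/3.
3·(-12 − T) = -8 − T → 2·T = -36 − (-8) = -28.
T = -28/2 = -14 dBFS.

-14 dBFS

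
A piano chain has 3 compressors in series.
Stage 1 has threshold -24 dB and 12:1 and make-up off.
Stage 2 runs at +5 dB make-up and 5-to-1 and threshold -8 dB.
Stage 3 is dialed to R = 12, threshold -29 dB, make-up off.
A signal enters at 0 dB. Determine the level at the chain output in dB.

-28 dB

Stage 1: 0 dB is 24 dB over -24 dB; at 12:1 that becomes 2 dB over, giving -22 dB.
Stage 2: -22 dB is at or below the -8 dB threshold — no compression; make-up brings it to -17 dB.
Stage 3: 12 dB above -29 dB, reduced 12:1 to 1 dB above → -28 dB.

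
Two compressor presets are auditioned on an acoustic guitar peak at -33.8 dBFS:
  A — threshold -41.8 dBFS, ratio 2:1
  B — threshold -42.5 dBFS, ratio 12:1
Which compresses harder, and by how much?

A: overshoot 8 dB → output overshoot 4 dB → GR 4 dB.
B: overshoot 8.7 dB → output overshoot 0.725 dB → GR 7.975 dB.
B applies 3.975 dB more gain reduction.

B, by 3.975 dB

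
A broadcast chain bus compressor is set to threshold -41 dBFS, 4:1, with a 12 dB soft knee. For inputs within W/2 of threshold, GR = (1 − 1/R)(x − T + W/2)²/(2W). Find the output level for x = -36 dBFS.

-39.78125 dBFS

x − T + W/2 = -36 − (-41) + 6 = 11.
GR = (1 − 1/4) × 11² / 24 = 0.75 × 121 / 24 = 3.78125 dB.
Output = -36 − 3.78125 = -39.78125 dBFS.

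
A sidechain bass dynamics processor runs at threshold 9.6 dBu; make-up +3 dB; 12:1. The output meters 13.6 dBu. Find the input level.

Before make-up, the level was 13.6 − 3 = 10.6 dBu.
That's 1 dB above the 9.6 dBu threshold.
Before 12:1 compression the overshoot was 1 × 12 = 12 dB, so input = 9.6 + 12 = 21.6 dBu.

21.6 dBu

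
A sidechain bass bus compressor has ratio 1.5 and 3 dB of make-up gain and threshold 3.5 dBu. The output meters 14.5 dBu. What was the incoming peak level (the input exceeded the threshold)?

15.5 dBu

Stripping the +3 dB make-up gives 11.5 dBu at the gain stage.
The compressed level sits 11.5 − 3.5 = 8 dB over threshold.
Before 1.5:1 compression the overshoot was 8 × 1.5 = 12 dB, so input = 3.5 + 12 = 15.5 dBu.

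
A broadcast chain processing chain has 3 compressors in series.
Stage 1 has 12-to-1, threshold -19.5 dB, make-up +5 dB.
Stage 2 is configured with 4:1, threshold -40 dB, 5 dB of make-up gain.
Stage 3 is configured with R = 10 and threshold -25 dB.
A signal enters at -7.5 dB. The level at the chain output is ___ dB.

-28.375 dB

Stage 1: 12 dB above -19.5 dB, reduced 12:1 to 1 dB above → -18.5 dB; +5 dB make-up → -13.5 dB.
Stage 2: overshoot 26.5 dB → 26.5/4 = 6.625 dB → -33.375 dB; +5 dB make-up → -28.375 dB.
Stage 3: -28.375 dB ≤ -25 dB, so stage 3 doesn't engage; output -28.375 dB.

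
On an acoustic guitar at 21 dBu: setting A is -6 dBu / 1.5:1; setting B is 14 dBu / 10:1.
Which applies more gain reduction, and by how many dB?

A: overshoot 27 dB → output overshoot 18 dB → GR 9 dB.
B: overshoot 7 dB → output overshoot 0.7 dB → GR 6.3 dB.
A applies 2.7 dB more gain reduction.

A, by 2.7 dB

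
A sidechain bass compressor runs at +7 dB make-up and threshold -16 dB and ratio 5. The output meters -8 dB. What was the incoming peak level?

Before make-up, the level was -8 − 7 = -15 dB.
Post-compression overshoot = -15 − (-16) = 1 dB.
Before 5:1 compression the overshoot was 1 × 5 = 5 dB, so input = -16 + 5 = -11 dB.

-11 dB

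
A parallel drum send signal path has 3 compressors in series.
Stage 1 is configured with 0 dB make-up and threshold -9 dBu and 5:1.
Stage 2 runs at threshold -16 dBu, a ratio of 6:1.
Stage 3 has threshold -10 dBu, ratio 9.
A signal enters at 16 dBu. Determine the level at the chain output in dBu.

Stage 1: 25 dB above -9 dBu, reduced 5:1 to 5 dB above → -4 dBu.
Stage 2: 12 dB above -16 dBu, reduced 6:1 to 2 dB above → -14 dBu.
Stage 3: -14 dBu ≤ -10 dBu, so stage 3 doesn't engage; output -14 dBu.

-14 dBu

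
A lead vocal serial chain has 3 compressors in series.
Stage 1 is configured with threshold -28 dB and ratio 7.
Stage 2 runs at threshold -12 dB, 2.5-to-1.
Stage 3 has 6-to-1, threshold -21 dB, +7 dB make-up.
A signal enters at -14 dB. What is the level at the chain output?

Stage 1: 14 dB above -28 dB, reduced 7:1 to 2 dB above → -26 dB.
Stage 2: -26 dB is at or below the -12 dB threshold — no compression; output -26 dB.
Stage 3: -26 dB is at or below the -21 dB threshold — no compression; make-up brings it to -19 dB.

-19 dB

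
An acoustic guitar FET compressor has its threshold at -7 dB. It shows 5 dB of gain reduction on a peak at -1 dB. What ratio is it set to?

Input overshoot = -1 − (-7) = 6 dB.
Output overshoot = 6 − 5 = 1 dB.
Ratio = input overshoot / output overshoot = 6 / 1 = 6.

6:1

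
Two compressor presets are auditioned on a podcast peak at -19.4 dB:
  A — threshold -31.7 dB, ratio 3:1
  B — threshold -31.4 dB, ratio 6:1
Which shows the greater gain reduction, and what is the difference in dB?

B, by 1.8 dB

A: 12.3 dB over, compressed to 4.1 dB over, so 8.2 dB of GR.
B: 12 dB over, compressed to 2 dB over, so 10 dB of GR.
B applies 1.8 dB more gain reduction.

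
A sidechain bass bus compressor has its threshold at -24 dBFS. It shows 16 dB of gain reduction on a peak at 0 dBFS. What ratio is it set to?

Input overshoot = 0 − (-24) = 24 dB.
Output overshoot = 24 − 16 = 8 dB.
Ratio = input overshoot / output overshoot = 24 / 8 = 3.

3:1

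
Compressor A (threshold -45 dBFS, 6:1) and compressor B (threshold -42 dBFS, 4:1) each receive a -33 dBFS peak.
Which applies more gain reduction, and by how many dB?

A, by 3.25 dB

A: 12 dB over, compressed to 2 dB over, so 10 dB of GR.
B: 9 dB over, compressed to 2.25 dB over, so 6.75 dB of GR.
Difference: 3.25 dB in favour of A.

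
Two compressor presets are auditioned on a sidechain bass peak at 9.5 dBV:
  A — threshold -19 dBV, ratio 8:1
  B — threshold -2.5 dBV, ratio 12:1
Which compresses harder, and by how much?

A, by 13.9375 dB

A: 28.5 dB over, compressed to 3.5625 dB over, so 24.9375 dB of GR.
B: 12 dB over, compressed to 1 dB over, so 11 dB of GR.
Difference: 13.9375 dB in favour of A.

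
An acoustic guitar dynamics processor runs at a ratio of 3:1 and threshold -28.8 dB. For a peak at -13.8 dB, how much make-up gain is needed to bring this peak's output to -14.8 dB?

9 dB

Without make-up, output = threshold + overshoot/3 = -28.8 + 5 = -23.8 dB.
Gap to target: 9 dB.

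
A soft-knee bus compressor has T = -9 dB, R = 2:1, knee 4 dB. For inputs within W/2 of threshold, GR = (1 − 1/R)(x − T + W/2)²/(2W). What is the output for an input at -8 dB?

x − T + W/2 = -8 − (-9) + 2 = 3.
GR = (1 − 1/2) × 3² / 8 = 0.5 × 9 / 8 = 0.5625 dB.
Output = -8 − 0.5625 = -8.5625 dB.

-8.5625 dB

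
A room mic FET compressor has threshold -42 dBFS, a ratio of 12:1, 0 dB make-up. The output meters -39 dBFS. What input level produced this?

The compressed level sits -39 − (-42) = 3 dB over threshold.
Before 12:1 compression the overshoot was 3 × 12 = 36 dB, so input = -42 + 36 = -6 dBFS.

-6 dBFS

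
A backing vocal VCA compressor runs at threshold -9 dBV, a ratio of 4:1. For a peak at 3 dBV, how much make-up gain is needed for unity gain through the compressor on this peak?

Without make-up, output = threshold + overshoot/4 = -9 + 3 = -6 dBV.
Gap to target: 9 dB.

9 dB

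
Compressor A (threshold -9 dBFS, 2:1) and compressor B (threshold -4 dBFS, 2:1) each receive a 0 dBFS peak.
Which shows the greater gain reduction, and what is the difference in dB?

A: overshoot 9 dB → output overshoot 4.5 dB → GR 4.5 dB.
B: overshoot 4 dB → output overshoot 2 dB → GR 2 dB.
A reduces 2.5 dB more.

A, by 2.5 dB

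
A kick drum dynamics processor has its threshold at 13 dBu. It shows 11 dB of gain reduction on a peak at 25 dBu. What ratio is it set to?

12:1

Input overshoot = 25 − 13 = 12 dB.
Output overshoot = 12 − 11 = 1 dB.
Ratio = input overshoot / output overshoot = 12 / 1 = 12.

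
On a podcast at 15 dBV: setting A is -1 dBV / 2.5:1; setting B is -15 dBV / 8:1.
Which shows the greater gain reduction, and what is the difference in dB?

B, by 16.65 dB

A: 16 dB over, compressed to 6.4 dB over, so 9.6 dB of GR.
B: 30 dB over, compressed to 3.75 dB over, so 26.25 dB of GR.
Difference: 16.65 dB in favour of B.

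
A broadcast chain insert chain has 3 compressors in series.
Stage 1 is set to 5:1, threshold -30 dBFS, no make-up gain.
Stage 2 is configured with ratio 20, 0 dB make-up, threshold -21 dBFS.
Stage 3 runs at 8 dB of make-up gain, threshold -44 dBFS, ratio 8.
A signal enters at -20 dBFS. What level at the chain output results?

-34 dBFS

Stage 1: -20 dBFS is 10 dB over -30 dBFS; at 5:1 that becomes 2 dB over, giving -28 dBFS.
Stage 2: below threshold (-28 ≤ -21); passes unchanged; output -28 dBFS.
Stage 3: overshoot 16 dB → 16/8 = 2 dB → -42 dBFS; +8 dB make-up → -34 dBFS.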